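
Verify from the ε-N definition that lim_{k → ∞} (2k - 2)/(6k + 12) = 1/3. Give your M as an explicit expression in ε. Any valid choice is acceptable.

Suppose ε > 0. For k ≥ 1, |(2k - 2)/(6k + 12) − (1/3)| = |-36|/(6(6k + 12)) = 36/(6(6k + 12)).
Since 6k + 12 ≥ 6k for k ≥ 1, this is ≤ 36/(6·6k) = 1/k.
So |(2k - 2)/(6k + 12) − (1/3)| < ε whenever k > 1/ε.
Take M = 1/ε. If k > M then |(2k - 2)/(6k + 12) − (1/3)| ≤ 1/k < ε.

M = 1/ε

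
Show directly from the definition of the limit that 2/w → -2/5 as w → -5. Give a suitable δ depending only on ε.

Suppose ε > 0. We seek δ > 0 such that 0 < |w + 5| < δ implies |2/w + 2/5| < ε.
|2/w + 2/5| = 2·|-5 − w|/(5·|w|) = 2|w + 5|/(5|w|).
Restrict δ ≤ 5/2. Then |w + 5| < 5/2 gives |w| > 5/2, so 5|w| > 25/2.
Then |2/w + 2/5| < 2|w + 5|/(25/2), which is < ε when |w + 5| < (25/4)ε.
Take δ = min(5/2, (25/4)ε). Then 0 < |w + 5| < δ gives both |w + 5| < 5/2 and |w + 5| < (25/4)ε, so |2/w + 2/5| < ε.

δ = min(5/2, (25/4)ε)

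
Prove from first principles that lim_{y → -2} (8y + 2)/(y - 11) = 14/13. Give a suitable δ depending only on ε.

δ = min(13/2, (169/180)ε)

Suppose ε > 0. We want δ > 0 with 0 < |y + 2| < δ ⇒ |(8y + 2)/(y - 11) − (14/13)| < ε.
Combining over a common denominator, (8y + 2)/(y - 11) − (14/13) = [(8y + 2)·(-13) − (-14)·(y - 11)] / [(-13)·(y - 11)] = -90(y + 2) / ((-13)(y - 11)).
So |(8y + 2)/(y - 11) − (14/13)| = 90|y + 2| / (13·|y − 11|).
Restrict δ ≤ 13/2. Then |y + 2| < 13/2 gives |y − 11| = |(y + 2) + (-13)| ≥ 13 − 13/2 = 13/2.
Hence |(8y + 2)/(y - 11) − (14/13)| < 90|y + 2|/(13·(13/2)) = (180/169)|y + 2|, which is < ε once |y + 2| < (169/180)ε.
Take δ = min(13/2, (169/180)ε). Then 0 < |y + 2| < δ forces both bounds, so |(8y + 2)/(y - 11) − (14/13)| < ε.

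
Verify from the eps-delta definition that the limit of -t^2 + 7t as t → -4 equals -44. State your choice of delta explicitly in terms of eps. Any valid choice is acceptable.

delta = min(1, eps/16)

Let eps > 0. We want delta > 0 such that 0 < |t + 4| < delta implies |(-t^2 + 7t) + 44| < eps.
(-t^2 + 7t) + 44 = -t^2 + 7t + 44 = (t + 4)(-t + 11).
So |(-t^2 + 7t) + 44| = |t + 4|·|-t + 11|.
Require delta ≤ 1. Then |t + 4| < 1 gives |t| < 5, and by the triangle inequality |-t + 11| ≤ 5 + 11 = 16.
Hence |(-t^2 + 7t) + 44| ≤ 16|t + 4| < eps provided |t + 4| < eps/16.
Take delta = min(1, eps/16). Then 0 < |t + 4| < delta gives both |t + 4| < 1 and |t + 4| < eps/16, so |(-t^2 + 7t) + 44| < eps.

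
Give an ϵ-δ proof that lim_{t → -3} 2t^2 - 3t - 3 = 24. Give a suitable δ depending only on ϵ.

Let ϵ > 0 be given. We want δ > 0 such that 0 < |t + 3| < δ implies |(2t^2 - 3t - 3) − 24| < ϵ.
(2t^2 - 3t - 3) − 24 = 2t^2 - 3t - 27 = (t + 3)(2t - 9).
So |(2t^2 - 3t - 3) − 24| = |t + 3|·|2t - 9|.
Require δ ≤ 1. Then |t + 3| < 1 gives |t| < 4, and by the triangle inequality |2t - 9| ≤ 2·4 + 9 = 17.
Hence |(2t^2 - 3t - 3) − 24| ≤ 17|t + 3| < ϵ provided |t + 3| < ϵ/17.
Choosing δ = min(1, ϵ/17) ensures both conditions, hence |(2t^2 - 3t - 3) − 24| < ϵ.

δ = min(1, ϵ/17)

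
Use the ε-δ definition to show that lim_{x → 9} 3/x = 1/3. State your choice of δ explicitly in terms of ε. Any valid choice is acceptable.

Suppose ε > 0. We seek δ > 0 such that 0 < |x − 9| < δ implies |3/x − (1/3)| < ε.
|3/x − (1/3)| = 3·|9 − x|/(9·|x|) = 3|x − 9|/(9|x|).
Require δ ≤ 9/2 so that |x| > 9 − 9/2 = 9/2, hence 9|x| > 81/2.
Then |3/x − (1/3)| < 3|x − 9|/(81/2), which is < ε when |x − 9| < (27/2)ε.
Take δ = min(9/2, (27/2)ε). Then 0 < |x − 9| < δ gives both |x − 9| < 9/2 and |x − 9| < (27/2)ε, so |3/x − (1/3)| < ε.

δ = min(9/2, (27/2)ε)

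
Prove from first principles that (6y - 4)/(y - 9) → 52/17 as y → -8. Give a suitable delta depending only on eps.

Let eps > 0 be given. We want delta > 0 with 0 < |y + 8| < delta ⇒ |(6y - 4)/(y - 9) − (52/17)| < eps.
Combining over a common denominator, (6y - 4)/(y - 9) − (52/17) = [(6y - 4)·(-17) − (-52)·(y - 9)] / [(-17)·(y - 9)] = -50(y + 8) / ((-17)(y - 9)).
So |(6y - 4)/(y - 9) − (52/17)| = 50|y + 8| / (17·|y − 9|).
Require delta ≤ 17/2, so |y − 9| ≥ |-17| − |y + 8| > 17 − 17/2 = 17/2.
Hence |(6y - 4)/(y - 9) − (52/17)| < 50|y + 8|/(17·(17/2)) = (100/289)|y + 8|, which is < eps once |y + 8| < (289/100)eps.
Take delta = min(17/2, (289/100)eps). Then 0 < |y + 8| < delta forces both bounds, so |(6y - 4)/(y - 9) − (52/17)| < eps.

delta = min(17/2, (289/100)eps)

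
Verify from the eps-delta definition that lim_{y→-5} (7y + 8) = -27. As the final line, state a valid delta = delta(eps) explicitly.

Let eps > 0 be given. We need delta > 0 so that 0 < |y + 5| < delta implies |(7y + 8) + 27| < eps.
Since (7y + 8) + 27 = 7(y + 5), we have |(7y + 8) + 27| = 7|y + 5|.
So 7|y + 5| < eps exactly when |y + 5| < eps/7.
Take delta = eps/7. If 0 < |y + 5| < delta then |(7y + 8) + 27| = 7|y + 5| < 7·(eps/7) = eps.

delta = eps/7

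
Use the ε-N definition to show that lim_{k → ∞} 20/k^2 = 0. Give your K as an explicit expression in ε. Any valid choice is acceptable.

K = (20/ε)^{1/2}

Let ε > 0 be given. For k ≥ 1, |20/k^2 − 0| = 20/k^2.
20/k^2 < ε ⇔ k^2 > 20/ε ⇔ k > (20/ε)^{1/2}.
Take K = (20/ε)^{1/2}. Then k > K implies 20/k^2 < ε.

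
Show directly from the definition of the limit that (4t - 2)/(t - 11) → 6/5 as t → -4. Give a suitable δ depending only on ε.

Let ε > 0 be given. We want δ > 0 with 0 < |t + 4| < δ ⇒ |(4t - 2)/(t - 11) − (6/5)| < ε.
Combining over a common denominator, (4t - 2)/(t - 11) − (6/5) = [(4t - 2)·(-15) − (-18)·(t - 11)] / [(-15)·(t - 11)] = -42(t + 4) / ((-15)(t - 11)).
So |(4t - 2)/(t - 11) − (6/5)| = 42|t + 4| / (15·|t − 11|).
Restrict δ ≤ 15/2. Then |t + 4| < 15/2 gives |t − 11| = |(t + 4) + (-15)| ≥ 15 − 15/2 = 15/2.
Hence |(4t - 2)/(t - 11) − (6/5)| < 42|t + 4|/(15·(15/2)) = (28/75)|t + 4|, which is < ε once |t + 4| < (75/28)ε.
Take δ = min(15/2, (75/28)ε). Then 0 < |t + 4| < δ forces both bounds, so |(4t - 2)/(t - 11) − (6/5)| < ε.

δ = min(15/2, (75/28)ε)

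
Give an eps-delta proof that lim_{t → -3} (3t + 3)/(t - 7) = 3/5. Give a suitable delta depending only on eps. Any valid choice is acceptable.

delta = min(5, (25/12)eps)

Let eps > 0. We want delta > 0 with 0 < |t + 3| < delta ⇒ |(3t + 3)/(t - 7) − (3/5)| < eps.
Combining over a common denominator, (3t + 3)/(t - 7) − (3/5) = [(3t + 3)·(-10) − (-6)·(t - 7)] / [(-10)·(t - 7)] = -24(t + 3) / ((-10)(t - 7)).
So |(3t + 3)/(t - 7) − (3/5)| = 24|t + 3| / (10·|t − 7|).
Restrict delta ≤ 5. Then |t + 3| < 5 gives |t − 7| = |(t + 3) + (-10)| ≥ 10 − 5 = 5.
Hence |(3t + 3)/(t - 7) − (3/5)| < 24|t + 3|/(10·5) = (12/25)|t + 3|, which is < eps once |t + 3| < (25/12)eps.
Take delta = min(5, (25/12)eps). Then 0 < |t + 3| < delta forces both bounds, so |(3t + 3)/(t - 7) − (3/5)| < eps.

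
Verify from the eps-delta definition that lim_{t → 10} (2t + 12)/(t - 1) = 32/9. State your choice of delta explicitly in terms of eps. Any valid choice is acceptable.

Let eps > 0. We want delta > 0 with 0 < |t − 10| < delta ⇒ |(2t + 12)/(t - 1) − (32/9)| < eps.
Combining over a common denominator, (2t + 12)/(t - 1) − (32/9) = [(2t + 12)·9 − 32·(t - 1)] / [9·(t - 1)] = -14(t − 10) / (9(t - 1)).
So |(2t + 12)/(t - 1) − (32/9)| = 14|t − 10| / (9·|t − 1|).
Restrict delta ≤ 9/2. Then |t − 10| < 9/2 gives |t − 1| = |(t − 10) + 9| ≥ 9 − 9/2 = 9/2.
Hence |(2t + 12)/(t - 1) − (32/9)| < 14|t − 10|/(9·(9/2)) = (28/81)|t − 10|, which is < eps once |t − 10| < (81/28)eps.
Take delta = min(9/2, (81/28)eps). Then 0 < |t − 10| < delta forces both bounds, so |(2t + 12)/(t - 1) − (32/9)| < eps.

delta = min(9/2, (81/28)eps)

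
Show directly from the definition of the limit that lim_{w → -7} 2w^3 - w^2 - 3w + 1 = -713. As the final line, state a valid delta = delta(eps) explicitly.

delta = min(1, eps/350)

Let eps > 0 be given. We want delta > 0 such that 0 < |w + 7| < delta implies |(2w^3 - w^2 - 3w + 1) + 713| < eps.
(2w^3 - w^2 - 3w + 1) + 713 = 2w^3 - w^2 - 3w + 714 = (w + 7)(2w^2 - 15w + 102).
So |(2w^3 - w^2 - 3w + 1) + 713| = |w + 7|·|2w^2 - 15w + 102|.
Assume first that |w + 7| < 1, so |w| < 8. Then |2w^2 - 15w + 102| ≤ 2·8^2 + 15·8 + 102 = 350.
Hence |(2w^3 - w^2 - 3w + 1) + 713| ≤ 350|w + 7| < eps provided |w + 7| < eps/350.
Choosing delta = min(1, eps/350) ensures both conditions, hence |(2w^3 - w^2 - 3w + 1) + 713| < eps.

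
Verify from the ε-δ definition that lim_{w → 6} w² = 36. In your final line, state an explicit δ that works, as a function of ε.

Fix ε > 0. We seek δ > 0 with 0 < |w − 6| < δ ⇒ |w² − 36| < ε.
Factor: w² − 36 = (w − 6)(w + 6), so |w² − 36| = |w − 6|·|w + 6|.
Impose δ ≤ 1 so that |w| < 7; then |w + 6| ≤ 13.
Hence |w² − 36| ≤ 13|w − 6|, which is < ε once |w − 6| < ε/13.
Take δ = min(1, ε/13). If 0 < |w − 6| < δ then both bounds hold and |w² − 36| ≤ 13|w − 6| < 13·(ε/13) = ε.

δ = min(1, ε/13)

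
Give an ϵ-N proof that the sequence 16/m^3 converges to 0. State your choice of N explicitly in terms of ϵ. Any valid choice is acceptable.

N = (16/ϵ)^{1/3}

Fix ϵ > 0. For m ≥ 1, |16/m^3 − 0| = 16/m^3.
16/m^3 < ϵ ⇔ m^3 > 16/ϵ ⇔ m > (16/ϵ)^{1/3}.
Take N = (16/ϵ)^{1/3}. Then m > N implies 16/m^3 < ϵ.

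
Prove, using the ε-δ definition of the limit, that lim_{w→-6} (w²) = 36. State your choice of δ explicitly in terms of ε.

Let ε > 0. We seek δ > 0 with 0 < |w + 6| < δ ⇒ |w² − 36| < ε.
Factor: w² − 36 = (w + 6)(w - 6), so |w² − 36| = |w + 6|·|w - 6|.
Restrict δ ≤ 1. Then |w + 6| < 1 gives |w| < 7, so by the triangle inequality |w - 6| ≤ 7 + 6 = 13.
Hence |w² − 36| ≤ 13|w + 6|, which is < ε once |w + 6| < ε/13.
Take δ = min(1, ε/13). If 0 < |w + 6| < δ then both bounds hold and |w² − 36| ≤ 13|w + 6| < 13·(ε/13) = ε.

δ = min(1, ε/13)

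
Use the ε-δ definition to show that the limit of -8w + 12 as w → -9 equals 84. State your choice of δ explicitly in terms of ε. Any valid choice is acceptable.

Suppose ε > 0. We need δ > 0 so that 0 < |w + 9| < δ implies |(-8w + 12) − 84| < ε.
|(-8w + 12) − 84| = |-8w - 72| = 8|w + 9|.
Thus it suffices that |w + 9| < ε/8.
Choosing δ = ε/8 gives |(-8w + 12) − 84| = 8|w + 9| < ε whenever |w + 9| < δ.

δ = ε/8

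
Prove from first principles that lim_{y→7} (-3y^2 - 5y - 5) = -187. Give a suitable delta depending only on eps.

delta = min(1, eps/50)

Let eps > 0. We want delta > 0 such that 0 < |y − 7| < delta implies |(-3y^2 - 5y - 5) + 187| < eps.
(-3y^2 - 5y - 5) + 187 = -3y^2 - 5y + 182 = (y − 7)(-3y - 26).
So |(-3y^2 - 5y - 5) + 187| = |y − 7|·|-3y - 26|.
Require delta ≤ 1. Then |y − 7| < 1 gives |y| < 8, and by the triangle inequality |-3y - 26| ≤ 3·8 + 26 = 50.
Hence |(-3y^2 - 5y - 5) + 187| ≤ 50|y − 7| < eps provided |y − 7| < eps/50.
Choosing delta = min(1, eps/50) ensures both conditions, hence |(-3y^2 - 5y - 5) + 187| < eps.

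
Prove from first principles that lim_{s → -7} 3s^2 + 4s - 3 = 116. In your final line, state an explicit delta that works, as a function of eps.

Let eps > 0 be given. We want delta > 0 such that 0 < |s + 7| < delta implies |(3s^2 + 4s - 3) − 116| < eps.
(3s^2 + 4s - 3) − 116 = 3s^2 + 4s - 119 = (s + 7)(3s - 17).
So |(3s^2 + 4s - 3) − 116| = |s + 7|·|3s - 17|.
Assume first that |s + 7| < 1, so |s| < 8. Then |3s - 17| ≤ 3·8 + 17 = 41.
Hence |(3s^2 + 4s - 3) − 116| ≤ 41|s + 7| < eps provided |s + 7| < eps/41.
Choosing delta = min(1, eps/41) ensures both conditions, hence |(3s^2 + 4s - 3) − 116| < eps.

delta = min(1, eps/41)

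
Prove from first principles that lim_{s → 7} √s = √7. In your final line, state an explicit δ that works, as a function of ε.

δ = min(7, √7·ε)

Let ε > 0 be given. We want δ > 0 such that 0 < |s − 7| < δ implies |√s − √7| < ε.
Rationalise: √s − √7 = (s − 7)/(√s + √7), so |√s − √7| = |s − 7|/(√s + √7).
Restrict δ ≤ 7 so that |s − 7| < 7 forces s > 0, and then √s + √7 > √7.
Hence |√s − √7| < |s − 7|/√7, which is < ε once |s − 7| < √7·ε.
Take δ = min(7, √7·ε). If 0 < |s − 7| < δ then s > 0 and |√s − √7| < |s − 7|/√7 < ε.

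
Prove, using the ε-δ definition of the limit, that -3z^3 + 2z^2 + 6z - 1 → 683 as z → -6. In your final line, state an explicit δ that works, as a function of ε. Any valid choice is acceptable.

δ = min(2, ε/466)

Suppose ε > 0. We want δ > 0 such that 0 < |z + 6| < δ implies |(-3z^3 + 2z^2 + 6z - 1) − 683| < ε.
(-3z^3 + 2z^2 + 6z - 1) − 683 = -3z^3 + 2z^2 + 6z - 684 = (z + 6)(-3z^2 + 20z - 114).
So |(-3z^3 + 2z^2 + 6z - 1) − 683| = |z + 6|·|-3z^2 + 20z - 114|.
Require δ ≤ 2. Then |z + 6| < 2 gives |z| < 8, and by the triangle inequality |-3z^2 + 20z - 114| ≤ 3·8^2 + 20·8 + 114 = 466.
Hence |(-3z^3 + 2z^2 + 6z - 1) − 683| ≤ 466|z + 6| < ε provided |z + 6| < ε/466.
Choosing δ = min(2, ε/466) ensures both conditions, hence |(-3z^3 + 2z^2 + 6z - 1) − 683| < ε.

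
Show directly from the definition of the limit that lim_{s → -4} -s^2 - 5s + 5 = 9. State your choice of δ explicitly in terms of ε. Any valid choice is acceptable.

Let ε > 0. We want δ > 0 such that 0 < |s + 4| < δ implies |(-s^2 - 5s + 5) − 9| < ε.
(-s^2 - 5s + 5) − 9 = -s^2 - 5s - 4 = (s + 4)(-s - 1).
So |(-s^2 - 5s + 5) − 9| = |s + 4|·|-s - 1|.
Require δ ≤ 2. Then |s + 4| < 2 gives |s| < 6, and by the triangle inequality |-s - 1| ≤ 6 + 1 = 7.
Hence |(-s^2 - 5s + 5) − 9| ≤ 7|s + 4| < ε provided |s + 4| < ε/7.
Take δ = min(2, ε/7). Then 0 < |s + 4| < δ gives both |s + 4| < 2 and |s + 4| < ε/7, so |(-s^2 - 5s + 5) − 9| < ε.

δ = min(2, ε/7)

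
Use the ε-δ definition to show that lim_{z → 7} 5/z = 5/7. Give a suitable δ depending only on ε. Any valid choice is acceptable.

δ = min(7/2, (49/10)ε)

Let ε > 0. We seek δ > 0 such that 0 < |z − 7| < δ implies |5/z − (5/7)| < ε.
|5/z − (5/7)| = 5·|7 − z|/(7·|z|) = 5|z − 7|/(7|z|).
Require δ ≤ 7/2 so that |z| > 7 − 7/2 = 7/2, hence 7|z| > 49/2.
Then |5/z − (5/7)| < 5|z − 7|/(49/2), which is < ε when |z − 7| < (49/10)ε.
Take δ = min(7/2, (49/10)ε). Then 0 < |z − 7| < δ gives both |z − 7| < 7/2 and |z − 7| < (49/10)ε, so |5/z − (5/7)| < ε.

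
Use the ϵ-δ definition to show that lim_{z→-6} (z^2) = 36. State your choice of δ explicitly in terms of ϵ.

Fix ϵ > 0. We seek δ > 0 with 0 < |z + 6| < δ ⇒ |z^2 − 36| < ϵ.
Factor: z^2 − 36 = (z + 6)(z - 6), so |z^2 − 36| = |z + 6|·|z - 6|.
Impose δ ≤ 2 so that |z| < 8; then |z - 6| ≤ 14.
Hence |z^2 − 36| ≤ 14|z + 6|, which is < ϵ once |z + 6| < ϵ/14.
Take δ = min(2, ϵ/14). If 0 < |z + 6| < δ then both bounds hold and |z^2 − 36| ≤ 14|z + 6| < 14·(ϵ/14) = ϵ.

δ = min(2, ϵ/14)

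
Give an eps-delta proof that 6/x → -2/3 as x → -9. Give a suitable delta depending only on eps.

Let eps > 0. We seek delta > 0 such that 0 < |x + 9| < delta implies |6/x + 2/3| < eps.
|6/x + 2/3| = 6·|-9 − x|/(9·|x|) = 6|x + 9|/(9|x|).
Require delta ≤ 9/2 so that |x| > 9 − 9/2 = 9/2, hence 9|x| > 81/2.
Then |6/x + 2/3| < 6|x + 9|/(81/2), which is < eps when |x + 9| < (27/4)eps.
Take delta = min(9/2, (27/4)eps). Then 0 < |x + 9| < delta gives both |x + 9| < 9/2 and |x + 9| < (27/4)eps, so |6/x + 2/3| < eps.

delta = min(9/2, (27/4)eps)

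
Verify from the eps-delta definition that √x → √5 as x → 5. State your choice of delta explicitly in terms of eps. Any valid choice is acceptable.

Let eps > 0 be given. We want delta > 0 such that 0 < |x − 5| < delta implies |√x − √5| < eps.
Rationalise: √x − √5 = (x − 5)/(√x + √5), so |√x − √5| = |x − 5|/(√x + √5).
Restrict delta ≤ 5 so that |x − 5| < 5 forces x > 0, and then √x + √5 > √5.
Hence |√x − √5| < |x − 5|/√5, which is < eps once |x − 5| < √5·eps.
Take delta = min(5, √5·eps). If 0 < |x − 5| < delta then x > 0 and |√x − √5| < |x − 5|/√5 < eps.

delta = min(5, √5·eps)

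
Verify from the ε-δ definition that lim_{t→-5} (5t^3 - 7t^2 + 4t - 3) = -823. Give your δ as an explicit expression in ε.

δ = min(1, ε/536)

Suppose ε > 0. We want δ > 0 such that 0 < |t + 5| < δ implies |(5t^3 - 7t^2 + 4t - 3) + 823| < ε.
(5t^3 - 7t^2 + 4t - 3) + 823 = 5t^3 - 7t^2 + 4t + 820 = (t + 5)(5t^2 - 32t + 164).
So |(5t^3 - 7t^2 + 4t - 3) + 823| = |t + 5|·|5t^2 - 32t + 164|.
Require δ ≤ 1. Then |t + 5| < 1 gives |t| < 6, and by the triangle inequality |5t^2 - 32t + 164| ≤ 5·6^2 + 32·6 + 164 = 536.
Hence |(5t^3 - 7t^2 + 4t - 3) + 823| ≤ 536|t + 5| < ε provided |t + 5| < ε/536.
Take δ = min(1, ε/536). Then 0 < |t + 5| < δ gives both |t + 5| < 1 and |t + 5| < ε/536, so |(5t^3 - 7t^2 + 4t - 3) + 823| < ε.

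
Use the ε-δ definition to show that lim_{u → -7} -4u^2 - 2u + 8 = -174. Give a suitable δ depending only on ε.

Let ε > 0. We want δ > 0 such that 0 < |u + 7| < δ implies |(-4u^2 - 2u + 8) + 174| < ε.
(-4u^2 - 2u + 8) + 174 = -4u^2 - 2u + 182 = (u + 7)(-4u + 26).
So |(-4u^2 - 2u + 8) + 174| = |u + 7|·|-4u + 26|.
Require δ ≤ 1. Then |u + 7| < 1 gives |u| < 8, and by the triangle inequality |-4u + 26| ≤ 4·8 + 26 = 58.
Hence |(-4u^2 - 2u + 8) + 174| ≤ 58|u + 7| < ε provided |u + 7| < ε/58.
Choosing δ = min(1, ε/58) ensures both conditions, hence |(-4u^2 - 2u + 8) + 174| < ε.

δ = min(1, ε/58)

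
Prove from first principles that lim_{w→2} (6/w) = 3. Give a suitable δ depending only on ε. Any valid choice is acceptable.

δ = min(1, (1/3)ε)

Fix ε > 0. We seek δ > 0 such that 0 < |w − 2| < δ implies |6/w − 3| < ε.
|6/w − 3| = 6·|2 − w|/(2·|w|) = 6|w − 2|/(2|w|).
Require δ ≤ 1 so that |w| > 2 − 1 = 1, hence 2|w| > 2.
Then |6/w − 3| < 6|w − 2|/2, which is < ε when |w − 2| < (1/3)ε.
Take δ = min(1, (1/3)ε). Then 0 < |w − 2| < δ gives both |w − 2| < 1 and |w − 2| < (1/3)ε, so |6/w − 3| < ε.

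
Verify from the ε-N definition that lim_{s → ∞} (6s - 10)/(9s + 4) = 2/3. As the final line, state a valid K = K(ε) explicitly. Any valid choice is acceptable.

Suppose ε > 0. We seek K > 0 such that s > K implies |(6s - 10)/(9s + 4) − (2/3)| < ε.
(6s - 10)/(9s + 4) − (2/3) = (9(6s - 10) − 6(9s + 4)) / (9(9s + 4)) = -114/(9(9s + 4)).
For s > 0 we have 9s + 4 > 9s, so |(6s - 10)/(9s + 4) − (2/3)| = 114/(9(9s + 4)) < 114/(9·9s) = (38/27)/s.
Thus |(6s - 10)/(9s + 4) − (2/3)| < ε whenever s > (38/27)/ε.
Take K = (38/27)/ε. If s > K then |(6s - 10)/(9s + 4) − (2/3)| < (38/27)/s < ε.

K = (38/27)/ε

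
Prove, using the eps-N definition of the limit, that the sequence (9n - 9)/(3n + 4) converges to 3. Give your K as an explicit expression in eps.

K = 7/eps

Fix eps > 0. For n ≥ 1, |(9n - 9)/(3n + 4) − 3| = |-63|/(3(3n + 4)) = 63/(3(3n + 4)).
Since 3n + 4 ≥ 3n for n ≥ 1, this is ≤ 63/(3·3n) = 7/n.
So |(9n - 9)/(3n + 4) − 3| < eps whenever n > 7/eps.
Take K = 7/eps. If n > K then |(9n - 9)/(3n + 4) − 3| ≤ 7/n < eps.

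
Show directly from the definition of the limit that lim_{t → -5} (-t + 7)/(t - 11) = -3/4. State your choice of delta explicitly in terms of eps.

Let eps > 0. We want delta > 0 with 0 < |t + 5| < delta ⇒ |(-t + 7)/(t - 11) + 3/4| < eps.
Combining over a common denominator, (-t + 7)/(t - 11) + 3/4 = [(-t + 7)·(-16) − 12·(t - 11)] / [(-16)·(t - 11)] = 4(t + 5) / ((-16)(t - 11)).
So |(-t + 7)/(t - 11) + 3/4| = 4|t + 5| / (16·|t − 11|).
Require delta ≤ 8, so |t − 11| ≥ |-16| − |t + 5| > 16 − 8 = 8.
Hence |(-t + 7)/(t - 11) + 3/4| < 4|t + 5|/(16·8) = (1/32)|t + 5|, which is < eps once |t + 5| < 32eps.
Take delta = min(8, 32eps). Then 0 < |t + 5| < delta forces both bounds, so |(-t + 7)/(t - 11) + 3/4| < eps.

delta = min(8, 32eps)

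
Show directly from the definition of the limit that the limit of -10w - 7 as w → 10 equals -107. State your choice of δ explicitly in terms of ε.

Let ε > 0 be given. We need δ > 0 so that 0 < |w − 10| < δ implies |(-10w - 7) + 107| < ε.
Since (-10w - 7) + 107 = -10(w − 10), we have |(-10w - 7) + 107| = 10|w − 10|.
So 10|w − 10| < ε exactly when |w − 10| < ε/10.
Choosing δ = ε/10 gives |(-10w - 7) + 107| = 10|w − 10| < ε whenever |w − 10| < δ.

δ = ε/10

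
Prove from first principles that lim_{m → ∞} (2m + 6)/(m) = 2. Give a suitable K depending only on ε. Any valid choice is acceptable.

Let ε > 0 be given. For m ≥ 1, |(2m + 6)/(m) − 2| = |6|/((m)) = 6/((m)).
Since m ≥ m for m ≥ 1, this is ≤ 6/(m) = 6/m.
So |(2m + 6)/(m) − 2| < ε whenever m > 6/ε.
Take K = 6/ε. If m > K then |(2m + 6)/(m) − 2| ≤ 6/m < ε.

K = 6/ε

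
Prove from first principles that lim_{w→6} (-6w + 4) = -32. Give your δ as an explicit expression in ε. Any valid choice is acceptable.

Suppose ε > 0. We need δ > 0 so that 0 < |w − 6| < δ implies |(-6w + 4) + 32| < ε.
Since (-6w + 4) + 32 = -6(w − 6), we have |(-6w + 4) + 32| = 6|w − 6|.
Thus it suffices that |w − 6| < ε/6.
Take δ = ε/6. If 0 < |w − 6| < δ then |(-6w + 4) + 32| = 6|w − 6| < 6·(ε/6) = ε.

δ = ε/6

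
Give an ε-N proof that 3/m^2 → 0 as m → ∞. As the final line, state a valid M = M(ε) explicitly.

M = (3/ε)^{1/2}

Suppose ε > 0. For m ≥ 1, |3/m^2 − 0| = 3/m^2.
3/m^2 < ε ⇔ m^2 > 3/ε ⇔ m > (3/ε)^{1/2}.
Take M = (3/ε)^{1/2}. Then m > M implies 3/m^2 < ε.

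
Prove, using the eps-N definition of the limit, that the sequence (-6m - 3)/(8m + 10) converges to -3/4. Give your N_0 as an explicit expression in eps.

Suppose eps > 0. For m ≥ 1, |(-6m - 3)/(8m + 10) + 3/4| = |36|/(8(8m + 10)) = 36/(8(8m + 10)).
Since 8m + 10 ≥ 8m for m ≥ 1, this is ≤ 36/(8·8m) = (9/16)/m.
So |(-6m - 3)/(8m + 10) + 3/4| < eps whenever m > (9/16)/eps.
Take N_0 = (9/16)/eps. If m > N_0 then |(-6m - 3)/(8m + 10) + 3/4| ≤ (9/16)/m < eps.

N_0 = (9/16)/eps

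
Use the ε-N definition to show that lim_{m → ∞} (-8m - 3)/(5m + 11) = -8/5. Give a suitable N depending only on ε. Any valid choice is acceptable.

N = (73/25)/ε

Let ε > 0. For m ≥ 1, |(-8m - 3)/(5m + 11) + 8/5| = |73|/(5(5m + 11)) = 73/(5(5m + 11)).
Since 5m + 11 ≥ 5m for m ≥ 1, this is ≤ 73/(5·5m) = (73/25)/m.
So |(-8m - 3)/(5m + 11) + 8/5| < ε whenever m > (73/25)/ε.
Take N = (73/25)/ε. If m > N then |(-8m - 3)/(5m + 11) + 8/5| ≤ (73/25)/m < ε.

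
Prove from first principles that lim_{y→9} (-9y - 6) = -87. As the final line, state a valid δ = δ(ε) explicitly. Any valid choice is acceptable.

Fix ε > 0. We need δ > 0 so that 0 < |y − 9| < δ implies |(-9y - 6) + 87| < ε.
|(-9y - 6) + 87| = |-9y + 81| = 9|y − 9|.
Thus it suffices that |y − 9| < ε/9.
Choosing δ = ε/9 gives |(-9y - 6) + 87| = 9|y − 9| < ε whenever |y − 9| < δ.

δ = ε/9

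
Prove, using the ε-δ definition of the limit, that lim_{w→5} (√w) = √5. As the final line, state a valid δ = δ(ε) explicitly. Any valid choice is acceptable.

δ = min(5, √5·ε)

Fix ε > 0. We want δ > 0 such that 0 < |w − 5| < δ implies |√w − √5| < ε.
Multiplying by the conjugate, |√w − √5| = |w − 5|/(√w + √5).
Restrict δ ≤ 5 so that |w − 5| < 5 forces w > 0, and then √w + √5 > √5.
Hence |√w − √5| < |w − 5|/√5, which is < ε once |w − 5| < √5·ε.
Take δ = min(5, √5·ε). If 0 < |w − 5| < δ then w > 0 and |√w − √5| < |w − 5|/√5 < ε.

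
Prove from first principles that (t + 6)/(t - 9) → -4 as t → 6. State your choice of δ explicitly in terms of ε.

δ = min(3/2, (3/10)ε)

Let ε > 0. We want δ > 0 with 0 < |t − 6| < δ ⇒ |(t + 6)/(t - 9) + 4| < ε.
Combining over a common denominator, (t + 6)/(t - 9) + 4 = [(t + 6)·(-3) − 12·(t - 9)] / [(-3)·(t - 9)] = -15(t − 6) / ((-3)(t - 9)).
So |(t + 6)/(t - 9) + 4| = 15|t − 6| / (3·|t − 9|).
Restrict δ ≤ 3/2. Then |t − 6| < 3/2 gives |t − 9| = |(t − 6) + (-3)| ≥ 3 − 3/2 = 3/2.
Hence |(t + 6)/(t - 9) + 4| < 15|t − 6|/(3·(3/2)) = (10/3)|t − 6|, which is < ε once |t − 6| < (3/10)ε.
Take δ = min(3/2, (3/10)ε). Then 0 < |t − 6| < δ forces both bounds, so |(t + 6)/(t - 9) + 4| < ε.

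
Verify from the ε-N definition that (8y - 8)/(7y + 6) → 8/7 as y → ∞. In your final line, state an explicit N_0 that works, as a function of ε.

N_0 = (104/49)/ε

Let ε > 0 be given. We seek N_0 > 0 such that y > N_0 implies |(8y - 8)/(7y + 6) − (8/7)| < ε.
(8y - 8)/(7y + 6) − (8/7) = (7(8y - 8) − 8(7y + 6)) / (7(7y + 6)) = -104/(7(7y + 6)).
For y > 0 we have 7y + 6 > 7y, so |(8y - 8)/(7y + 6) − (8/7)| = 104/(7(7y + 6)) < 104/(7·7y) = (104/49)/y.
Thus |(8y - 8)/(7y + 6) − (8/7)| < ε whenever y > (104/49)/ε.
Take N_0 = (104/49)/ε. If y > N_0 then |(8y - 8)/(7y + 6) − (8/7)| < (104/49)/y < ε.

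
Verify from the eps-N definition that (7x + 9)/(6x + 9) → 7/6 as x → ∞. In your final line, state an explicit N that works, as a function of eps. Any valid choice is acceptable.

N = (1/4)/eps

Let eps > 0. We seek N > 0 such that x > N implies |(7x + 9)/(6x + 9) − (7/6)| < eps.
(7x + 9)/(6x + 9) − (7/6) = (6(7x + 9) − 7(6x + 9)) / (6(6x + 9)) = -9/(6(6x + 9)).
For x > 0 we have 6x + 9 > 6x, so |(7x + 9)/(6x + 9) − (7/6)| = 9/(6(6x + 9)) < 9/(6·6x) = (1/4)/x.
Thus |(7x + 9)/(6x + 9) − (7/6)| < eps whenever x > (1/4)/eps.
Take N = (1/4)/eps. If x > N then |(7x + 9)/(6x + 9) − (7/6)| < (1/4)/x < eps.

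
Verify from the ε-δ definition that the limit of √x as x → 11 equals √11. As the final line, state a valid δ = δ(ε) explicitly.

Fix ε > 0. We want δ > 0 such that 0 < |x − 11| < δ implies |√x − √11| < ε.
Rationalise: √x − √11 = (x − 11)/(√x + √11), so |√x − √11| = |x − 11|/(√x + √11).
Restrict δ ≤ 11 so that |x − 11| < 11 forces x > 0, and then √x + √11 > √11.
Hence |√x − √11| < |x − 11|/√11, which is < ε once |x − 11| < √11·ε.
Take δ = min(11, √11·ε). If 0 < |x − 11| < δ then x > 0 and |√x − √11| < |x − 11|/√11 < ε.

δ = min(11, √11·ε)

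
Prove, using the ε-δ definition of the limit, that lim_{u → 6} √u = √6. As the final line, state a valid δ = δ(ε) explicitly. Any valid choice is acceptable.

δ = min(6, √6·ε)

Let ε > 0. We want δ > 0 such that 0 < |u − 6| < δ implies |√u − √6| < ε.
Rationalise: √u − √6 = (u − 6)/(√u + √6), so |√u − √6| = |u − 6|/(√u + √6).
Restrict δ ≤ 6 so that |u − 6| < 6 forces u > 0, and then √u + √6 > √6.
Hence |√u − √6| < |u − 6|/√6, which is < ε once |u − 6| < √6·ε.
Take δ = min(6, √6·ε). If 0 < |u − 6| < δ then u > 0 and |√u − √6| < |u − 6|/√6 < ε.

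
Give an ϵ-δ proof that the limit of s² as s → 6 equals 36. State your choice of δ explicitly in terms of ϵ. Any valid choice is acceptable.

δ = min(2, ϵ/14)

Let ϵ > 0 be given. We seek δ > 0 with 0 < |s − 6| < δ ⇒ |s² − 36| < ϵ.
Factor: s² − 36 = (s − 6)(s + 6), so |s² − 36| = |s − 6|·|s + 6|.
Restrict δ ≤ 2. Then |s − 6| < 2 gives |s| < 8, so by the triangle inequality |s + 6| ≤ 8 + 6 = 14.
Hence |s² − 36| ≤ 14|s − 6|, which is < ϵ once |s − 6| < ϵ/14.
Take δ = min(2, ϵ/14). If 0 < |s − 6| < δ then both bounds hold and |s² − 36| ≤ 14|s − 6| < 14·(ϵ/14) = ϵ.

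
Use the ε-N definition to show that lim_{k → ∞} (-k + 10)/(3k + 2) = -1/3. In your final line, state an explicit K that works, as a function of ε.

K = (32/9)/ε

Fix ε > 0. For k ≥ 1, |(-k + 10)/(3k + 2) + 1/3| = |32|/(3(3k + 2)) = 32/(3(3k + 2)).
Since 3k + 2 ≥ 3k for k ≥ 1, this is ≤ 32/(3·3k) = (32/9)/k.
So |(-k + 10)/(3k + 2) + 1/3| < ε whenever k > (32/9)/ε.
Take K = (32/9)/ε. If k > K then |(-k + 10)/(3k + 2) + 1/3| ≤ (32/9)/k < ε.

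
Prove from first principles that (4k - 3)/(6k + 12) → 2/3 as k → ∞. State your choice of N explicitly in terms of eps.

Suppose eps > 0. For k ≥ 1, |(4k - 3)/(6k + 12) − (2/3)| = |-66|/(6(6k + 12)) = 66/(6(6k + 12)).
Since 6k + 12 ≥ 6k for k ≥ 1, this is ≤ 66/(6·6k) = (11/6)/k.
So |(4k - 3)/(6k + 12) − (2/3)| < eps whenever k > (11/6)/eps.
Take N = (11/6)/eps. If k > N then |(4k - 3)/(6k + 12) − (2/3)| ≤ (11/6)/k < eps.

N = (11/6)/eps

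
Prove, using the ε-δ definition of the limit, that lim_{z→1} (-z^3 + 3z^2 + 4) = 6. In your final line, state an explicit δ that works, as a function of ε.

Suppose ε > 0. We want δ > 0 such that 0 < |z − 1| < δ implies |(-z^3 + 3z^2 + 4) − 6| < ε.
(-z^3 + 3z^2 + 4) − 6 = -z^3 + 3z^2 - 2 = (z − 1)(-z^2 + 2z + 2).
So |(-z^3 + 3z^2 + 4) − 6| = |z − 1|·|-z^2 + 2z + 2|.
Require δ ≤ 2. Then |z − 1| < 2 gives |z| < 3, and by the triangle inequality |-z^2 + 2z + 2| ≤ 3^2 + 2·3 + 2 = 17.
Hence |(-z^3 + 3z^2 + 4) − 6| ≤ 17|z − 1| < ε provided |z − 1| < ε/17.
Take δ = min(2, ε/17). Then 0 < |z − 1| < δ gives both |z − 1| < 2 and |z − 1| < ε/17, so |(-z^3 + 3z^2 + 4) − 6| < ε.

δ = min(2, ε/17)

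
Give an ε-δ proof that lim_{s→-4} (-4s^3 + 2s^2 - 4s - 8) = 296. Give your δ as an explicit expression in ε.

Let ε > 0 be given. We want δ > 0 such that 0 < |s + 4| < δ implies |(-4s^3 + 2s^2 - 4s - 8) − 296| < ε.
(-4s^3 + 2s^2 - 4s - 8) − 296 = -4s^3 + 2s^2 - 4s - 304 = (s + 4)(-4s^2 + 18s - 76).
So |(-4s^3 + 2s^2 - 4s - 8) − 296| = |s + 4|·|-4s^2 + 18s - 76|.
Assume first that |s + 4| < 1, so |s| < 5. Then |-4s^2 + 18s - 76| ≤ 4·5^2 + 18·5 + 76 = 266.
Hence |(-4s^3 + 2s^2 - 4s - 8) − 296| ≤ 266|s + 4| < ε provided |s + 4| < ε/266.
Choosing δ = min(1, ε/266) ensures both conditions, hence |(-4s^3 + 2s^2 - 4s - 8) − 296| < ε.

δ = min(1, ε/266)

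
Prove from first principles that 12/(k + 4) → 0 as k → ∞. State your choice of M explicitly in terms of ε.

Suppose ε > 0. For k ≥ 1, |12/(k + 4) − 0| = 12/(k + 4) ≤ 12/k.
We need 12/k < ε, i.e. k > 12/ε.
Take M = 12/ε. If k > M then |12/(k + 4)| ≤ 12/k < ε.

M = 12/ε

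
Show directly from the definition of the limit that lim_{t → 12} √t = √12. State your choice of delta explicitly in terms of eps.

Let eps > 0 be given. We want delta > 0 such that 0 < |t − 12| < delta implies |√t − √12| < eps.
Rationalise: √t − √12 = (t − 12)/(√t + √12), so |√t − √12| = |t − 12|/(√t + √12).
Restrict delta ≤ 12 so that |t − 12| < 12 forces t > 0, and then √t + √12 > √12.
Hence |√t − √12| < |t − 12|/√12, which is < eps once |t − 12| < √12·eps.
Take delta = min(12, √12·eps). If 0 < |t − 12| < delta then t > 0 and |√t − √12| < |t − 12|/√12 < eps.

delta = min(12, √12·eps)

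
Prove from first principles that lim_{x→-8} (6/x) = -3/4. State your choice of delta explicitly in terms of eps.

delta = min(4, (16/3)eps)

Let eps > 0 be given. We seek delta > 0 such that 0 < |x + 8| < delta implies |6/x + 3/4| < eps.
|6/x + 3/4| = 6·|-8 − x|/(8·|x|) = 6|x + 8|/(8|x|).
Restrict delta ≤ 4. Then |x + 8| < 4 gives |x| > 4, so 8|x| > 32.
Then |6/x + 3/4| < 6|x + 8|/32, which is < eps when |x + 8| < (16/3)eps.
Take delta = min(4, (16/3)eps). Then 0 < |x + 8| < delta gives both |x + 8| < 4 and |x + 8| < (16/3)eps, so |6/x + 3/4| < eps.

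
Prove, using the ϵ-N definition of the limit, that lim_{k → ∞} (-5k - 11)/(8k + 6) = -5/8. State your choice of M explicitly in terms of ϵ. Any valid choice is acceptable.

Let ϵ > 0 be given. For k ≥ 1, |(-5k - 11)/(8k + 6) + 5/8| = |-58|/(8(8k + 6)) = 58/(8(8k + 6)).
Since 8k + 6 ≥ 8k for k ≥ 1, this is ≤ 58/(8·8k) = (29/32)/k.
So |(-5k - 11)/(8k + 6) + 5/8| < ϵ whenever k > (29/32)/ϵ.
Take M = (29/32)/ϵ. If k > M then |(-5k - 11)/(8k + 6) + 5/8| ≤ (29/32)/k < ϵ.

M = (29/32)/ϵ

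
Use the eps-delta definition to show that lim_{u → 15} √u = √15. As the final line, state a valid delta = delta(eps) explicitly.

Let eps > 0 be given. We want delta > 0 such that 0 < |u − 15| < delta implies |√u − √15| < eps.
Rationalise: √u − √15 = (u − 15)/(√u + √15), so |√u − √15| = |u − 15|/(√u + √15).
Restrict delta ≤ 15 so that |u − 15| < 15 forces u > 0, and then √u + √15 > √15.
Hence |√u − √15| < |u − 15|/√15, which is < eps once |u − 15| < √15·eps.
Take delta = min(15, √15·eps). If 0 < |u − 15| < delta then u > 0 and |√u − √15| < |u − 15|/√15 < eps.

delta = min(15, √15·eps)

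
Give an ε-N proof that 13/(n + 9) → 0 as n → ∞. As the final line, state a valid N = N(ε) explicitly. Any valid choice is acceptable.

Let ε > 0. For n ≥ 1, |13/(n + 9) − 0| = 13/(n + 9) ≤ 13/n.
We need 13/n < ε, i.e. n > 13/ε.
Take N = 13/ε. If n > N then |13/(n + 9)| ≤ 13/n < ε.

N = 13/ε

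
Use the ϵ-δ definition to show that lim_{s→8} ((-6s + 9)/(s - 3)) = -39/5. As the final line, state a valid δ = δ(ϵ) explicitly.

Let ϵ > 0. We want δ > 0 with 0 < |s − 8| < δ ⇒ |(-6s + 9)/(s - 3) + 39/5| < ϵ.
Combining over a common denominator, (-6s + 9)/(s - 3) + 39/5 = [(-6s + 9)·5 − (-39)·(s - 3)] / [5·(s - 3)] = 9(s − 8) / (5(s - 3)).
So |(-6s + 9)/(s - 3) + 39/5| = 9|s − 8| / (5·|s − 3|).
Restrict δ ≤ 5/2. Then |s − 8| < 5/2 gives |s − 3| = |(s − 8) + 5| ≥ 5 − 5/2 = 5/2.
Hence |(-6s + 9)/(s - 3) + 39/5| < 9|s − 8|/(5·(5/2)) = (18/25)|s − 8|, which is < ϵ once |s − 8| < (25/18)ϵ.
Take δ = min(5/2, (25/18)ϵ). Then 0 < |s − 8| < δ forces both bounds, so |(-6s + 9)/(s - 3) + 39/5| < ϵ.

δ = min(5/2, (25/18)ϵ)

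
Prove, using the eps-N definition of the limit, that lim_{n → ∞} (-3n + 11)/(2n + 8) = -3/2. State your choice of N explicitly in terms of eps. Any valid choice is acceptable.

N = (23/2)/eps

Fix eps > 0. For n ≥ 1, |(-3n + 11)/(2n + 8) + 3/2| = |46|/(2(2n + 8)) = 46/(2(2n + 8)).
Since 2n + 8 ≥ 2n for n ≥ 1, this is ≤ 46/(2·2n) = (23/2)/n.
So |(-3n + 11)/(2n + 8) + 3/2| < eps whenever n > (23/2)/eps.
Take N = (23/2)/eps. If n > N then |(-3n + 11)/(2n + 8) + 3/2| ≤ (23/2)/n < eps.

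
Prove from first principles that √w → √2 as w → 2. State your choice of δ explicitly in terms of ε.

δ = min(2, √2·ε)

Let ε > 0 be given. We want δ > 0 such that 0 < |w − 2| < δ implies |√w − √2| < ε.
Rationalise: √w − √2 = (w − 2)/(√w + √2), so |√w − √2| = |w − 2|/(√w + √2).
Restrict δ ≤ 2 so that |w − 2| < 2 forces w > 0, and then √w + √2 > √2.
Hence |√w − √2| < |w − 2|/√2, which is < ε once |w − 2| < √2·ε.
Take δ = min(2, √2·ε). If 0 < |w − 2| < δ then w > 0 and |√w − √2| < |w − 2|/√2 < ε.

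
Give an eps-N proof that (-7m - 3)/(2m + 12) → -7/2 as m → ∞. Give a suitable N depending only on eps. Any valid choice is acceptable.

Let eps > 0. For m ≥ 1, |(-7m - 3)/(2m + 12) + 7/2| = |78|/(2(2m + 12)) = 78/(2(2m + 12)).
Since 2m + 12 ≥ 2m for m ≥ 1, this is ≤ 78/(2·2m) = (39/2)/m.
So |(-7m - 3)/(2m + 12) + 7/2| < eps whenever m > (39/2)/eps.
Take N = (39/2)/eps. If m > N then |(-7m - 3)/(2m + 12) + 7/2| ≤ (39/2)/m < eps.

N = (39/2)/eps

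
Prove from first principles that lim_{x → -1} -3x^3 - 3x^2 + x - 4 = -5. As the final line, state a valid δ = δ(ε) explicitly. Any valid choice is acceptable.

δ = min(1, ε/13)

Let ε > 0 be given. We want δ > 0 such that 0 < |x + 1| < δ implies |(-3x^3 - 3x^2 + x - 4) + 5| < ε.
(-3x^3 - 3x^2 + x - 4) + 5 = -3x^3 - 3x^2 + x + 1 = (x + 1)(-3x^2 + 1).
So |(-3x^3 - 3x^2 + x - 4) + 5| = |x + 1|·|-3x^2 + 1|.
Assume first that |x + 1| < 1, so |x| < 2. Then |-3x^2 + 1| ≤ 3·2^2 + 1 = 13.
Hence |(-3x^3 - 3x^2 + x - 4) + 5| ≤ 13|x + 1| < ε provided |x + 1| < ε/13.
Take δ = min(1, ε/13). Then 0 < |x + 1| < δ gives both |x + 1| < 1 and |x + 1| < ε/13, so |(-3x^3 - 3x^2 + x - 4) + 5| < ε.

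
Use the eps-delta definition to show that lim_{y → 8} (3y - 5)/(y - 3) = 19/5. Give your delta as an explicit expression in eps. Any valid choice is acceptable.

delta = min(5/2, (25/8)eps)

Suppose eps > 0. We want delta > 0 with 0 < |y − 8| < delta ⇒ |(3y - 5)/(y - 3) − (19/5)| < eps.
Combining over a common denominator, (3y - 5)/(y - 3) − (19/5) = [(3y - 5)·5 − 19·(y - 3)] / [5·(y - 3)] = -4(y − 8) / (5(y - 3)).
So |(3y - 5)/(y - 3) − (19/5)| = 4|y − 8| / (5·|y − 3|).
Require delta ≤ 5/2, so |y − 3| ≥ |5| − |y − 8| > 5 − 5/2 = 5/2.
Hence |(3y - 5)/(y - 3) − (19/5)| < 4|y − 8|/(5·(5/2)) = (8/25)|y − 8|, which is < eps once |y − 8| < (25/8)eps.
Take delta = min(5/2, (25/8)eps). Then 0 < |y − 8| < delta forces both bounds, so |(3y - 5)/(y - 3) − (19/5)| < eps.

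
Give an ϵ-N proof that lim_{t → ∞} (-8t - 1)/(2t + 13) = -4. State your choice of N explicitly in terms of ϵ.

N = (51/2)/ϵ

Let ϵ > 0. We seek N > 0 such that t > N implies |(-8t - 1)/(2t + 13) + 4| < ϵ.
(-8t - 1)/(2t + 13) + 4 = (2(-8t - 1) − (-8)(2t + 13)) / (2(2t + 13)) = 102/(2(2t + 13)).
For t > 0 we have 2t + 13 > 2t, so |(-8t - 1)/(2t + 13) + 4| = 102/(2(2t + 13)) < 102/(2·2t) = (51/2)/t.
Thus |(-8t - 1)/(2t + 13) + 4| < ϵ whenever t > (51/2)/ϵ.
Take N = (51/2)/ϵ. If t > N then |(-8t - 1)/(2t + 13) + 4| < (51/2)/t < ϵ.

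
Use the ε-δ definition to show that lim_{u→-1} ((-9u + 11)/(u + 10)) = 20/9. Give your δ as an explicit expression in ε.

Let ε > 0 be given. We want δ > 0 with 0 < |u + 1| < δ ⇒ |(-9u + 11)/(u + 10) − (20/9)| < ε.
Combining over a common denominator, (-9u + 11)/(u + 10) − (20/9) = [(-9u + 11)·9 − 20·(u + 10)] / [9·(u + 10)] = -101(u + 1) / (9(u + 10)).
So |(-9u + 11)/(u + 10) − (20/9)| = 101|u + 1| / (9·|u + 10|).
Restrict δ ≤ 9/2. Then |u + 1| < 9/2 gives |u + 10| = |(u + 1) + 9| ≥ 9 − 9/2 = 9/2.
Hence |(-9u + 11)/(u + 10) − (20/9)| < 101|u + 1|/(9·(9/2)) = (202/81)|u + 1|, which is < ε once |u + 1| < (81/202)ε.
Take δ = min(9/2, (81/202)ε). Then 0 < |u + 1| < δ forces both bounds, so |(-9u + 11)/(u + 10) − (20/9)| < ε.

δ = min(9/2, (81/202)ε)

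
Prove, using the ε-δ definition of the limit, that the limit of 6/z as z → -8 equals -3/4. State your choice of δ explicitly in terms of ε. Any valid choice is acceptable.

Suppose ε > 0. We seek δ > 0 such that 0 < |z + 8| < δ implies |6/z + 3/4| < ε.
|6/z + 3/4| = 6·|-8 − z|/(8·|z|) = 6|z + 8|/(8|z|).
Restrict δ ≤ 4. Then |z + 8| < 4 gives |z| > 4, so 8|z| > 32.
Then |6/z + 3/4| < 6|z + 8|/32, which is < ε when |z + 8| < (16/3)ε.
Take δ = min(4, (16/3)ε). Then 0 < |z + 8| < δ gives both |z + 8| < 4 and |z + 8| < (16/3)ε, so |6/z + 3/4| < ε.

δ = min(4, (16/3)ε)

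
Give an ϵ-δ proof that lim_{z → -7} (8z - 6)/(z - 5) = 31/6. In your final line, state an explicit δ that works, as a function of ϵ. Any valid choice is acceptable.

Fix ϵ > 0. We want δ > 0 with 0 < |z + 7| < δ ⇒ |(8z - 6)/(z - 5) − (31/6)| < ϵ.
Combining over a common denominator, (8z - 6)/(z - 5) − (31/6) = [(8z - 6)·(-12) − (-62)·(z - 5)] / [(-12)·(z - 5)] = -34(z + 7) / ((-12)(z - 5)).
So |(8z - 6)/(z - 5) − (31/6)| = 34|z + 7| / (12·|z − 5|).
Restrict δ ≤ 6. Then |z + 7| < 6 gives |z − 5| = |(z + 7) + (-12)| ≥ 12 − 6 = 6.
Hence |(8z - 6)/(z - 5) − (31/6)| < 34|z + 7|/(12·6) = (17/36)|z + 7|, which is < ϵ once |z + 7| < (36/17)ϵ.
Take δ = min(6, (36/17)ϵ). Then 0 < |z + 7| < δ forces both bounds, so |(8z - 6)/(z - 5) − (31/6)| < ϵ.

δ = min(6, (36/17)ϵ)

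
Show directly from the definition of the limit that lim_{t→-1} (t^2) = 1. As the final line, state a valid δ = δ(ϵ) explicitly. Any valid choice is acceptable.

δ = min(2, ϵ/4)

Let ϵ > 0. We seek δ > 0 with 0 < |t + 1| < δ ⇒ |t^2 − 1| < ϵ.
Factor: t^2 − 1 = (t + 1)(t - 1), so |t^2 − 1| = |t + 1|·|t - 1|.
Restrict δ ≤ 2. Then |t + 1| < 2 gives |t| < 3, so by the triangle inequality |t - 1| ≤ 3 + 1 = 4.
Hence |t^2 − 1| ≤ 4|t + 1|, which is < ϵ once |t + 1| < ϵ/4.
Take δ = min(2, ϵ/4). If 0 < |t + 1| < δ then both bounds hold and |t^2 − 1| ≤ 4|t + 1| < 4·(ϵ/4) = ϵ.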